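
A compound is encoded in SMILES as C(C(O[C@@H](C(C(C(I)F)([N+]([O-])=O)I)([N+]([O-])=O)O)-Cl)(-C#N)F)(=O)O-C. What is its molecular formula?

C8H6ClF2I2N3O8

Heavy atoms from the SMILES: 8 C, 1 Cl, 2 F, 2 I, 3 N, 8 O.
Implicit hydrogens by atom environment:
  5 × C: no H
  5 × O: no H
  2 × C: 1 H each → 2
  2 × F: no H
  2 × I: no H
  2 × N (charge +1): no H
  2 × O (charge -1): no H
  1 × C: 3 H
  1 × Cl: no H
  1 × N: no H
  1 × O: 1 H
  Total hydrogens = 6.
Molecular formula: C8H6ClF2I2N3O8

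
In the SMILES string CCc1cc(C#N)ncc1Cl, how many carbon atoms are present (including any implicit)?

8

The symbol for carbon appears 8 times in the SMILES. Lowercase c denotes aromatic carbon and counts toward C.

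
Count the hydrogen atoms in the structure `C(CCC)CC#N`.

11

Hydrogens are implicit in SMILES; fill each atom to its normal valence:
  4 × C: 2 H each → 8
  1 × C: 3 H
  1 × C: no H
  1 × N: no H
  Total hydrogens = 11.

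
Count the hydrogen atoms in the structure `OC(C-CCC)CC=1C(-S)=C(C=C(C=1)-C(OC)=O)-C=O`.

20

Hydrogens are implicit in SMILES; fill each atom to its normal valence:
  4 × C: 2 H each → 8
  4 × C (aromatic): no H
  3 × O: no H
  2 × C: 3 H each → 6
  2 × C (aromatic): 1 H each → 2
  2 × C: 1 H each → 2
  1 × C: no H
  1 × O: 1 H
  1 × S: 1 H
  Total hydrogens = 20.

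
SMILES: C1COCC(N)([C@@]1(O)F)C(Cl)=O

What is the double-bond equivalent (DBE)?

Molecular formula from the SMILES: C6H9ClFNO3.
DoU = (2C + 2 + N − H − X)/2 = (2·6 + 2 + 1 − 9 − 2)/2 = 4/2 = 2.
(Structurally: 1 ring(s) + 1 π bond(s) = 2.)

2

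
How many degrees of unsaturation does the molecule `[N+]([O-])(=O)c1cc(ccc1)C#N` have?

7

Molecular formula from the SMILES: C7H4N2O2.
DoU = (2C + 2 + N − H − X)/2 = (2·7 + 2 + 2 − 4 − 0)/2 = 14/2 = 7.
(Structurally: 1 ring(s) + 6 π bond(s) = 7.)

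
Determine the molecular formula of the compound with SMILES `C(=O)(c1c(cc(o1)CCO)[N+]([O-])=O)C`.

C8H9NO5

Heavy atoms from the SMILES: 8 C, 1 N, 5 O.
Implicit hydrogens by atom environment:
  3 × C (aromatic): no H
  2 × C: 2 H each → 4
  2 × O: no H
  1 × C: 3 H
  1 × C (aromatic): 1 H
  1 × C: no H
  1 × N (charge +1): no H
  1 × O: 1 H
  1 × O (aromatic): no H
  1 × O (charge -1): no H
  Total hydrogens = 9.
Molecular formula: C8H9NO5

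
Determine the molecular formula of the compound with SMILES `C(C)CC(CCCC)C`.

C9H20

Heavy atoms from the SMILES: 9 C.
Implicit hydrogens by atom environment:
  5 × C: 2 H each → 10
  3 × C: 3 H each → 9
  1 × C: 1 H
  Total hydrogens = 20.
Molecular formula: C9H20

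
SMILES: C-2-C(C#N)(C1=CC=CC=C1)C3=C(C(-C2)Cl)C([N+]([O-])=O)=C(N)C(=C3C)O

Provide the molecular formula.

C18H16ClN3O3

Heavy atoms from the SMILES: 18 C, 1 Cl, 3 N, 3 O.
Implicit hydrogens by atom environment:
  7 × C (aromatic): no H
  5 × C (aromatic): 1 H each → 5
  2 × C: 2 H each → 4
  2 × C: no H
  1 × C: 3 H
  1 × C: 1 H
  1 × Cl: no H
  1 × N: 2 H
  1 × N: no H
  1 × N (charge +1): no H
  1 × O: 1 H
  1 × O: no H
  1 × O (charge -1): no H
  Total hydrogens = 16.
Molecular formula: C18H16ClN3O3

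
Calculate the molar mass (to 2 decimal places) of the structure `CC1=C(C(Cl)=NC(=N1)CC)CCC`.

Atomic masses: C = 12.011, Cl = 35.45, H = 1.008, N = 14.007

198.69

Molecular formula: C10H15ClN2.
M = 10×12.011 + 1×35.45 + 15×1.008 + 2×14.007 = 198.69 g/mol.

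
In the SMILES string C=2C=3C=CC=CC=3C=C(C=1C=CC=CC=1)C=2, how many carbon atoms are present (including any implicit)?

16

The symbol for carbon appears 16 times in the SMILES.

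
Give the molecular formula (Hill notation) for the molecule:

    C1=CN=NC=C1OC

C5H6N2O

Heavy atoms from the SMILES: 5 C, 2 N, 1 O.
Implicit hydrogens by atom environment:
  3 × C (aromatic): 1 H each → 3
  2 × N (aromatic): no H
  1 × C: 3 H
  1 × C (aromatic): no H
  1 × O: no H
  Total hydrogens = 6.
Molecular formula: C5H6N2O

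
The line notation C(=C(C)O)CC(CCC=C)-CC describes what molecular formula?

C11H20O

Heavy atoms from the SMILES: 11 C, 1 O.
Implicit hydrogens by atom environment:
  5 × C: 2 H each → 10
  3 × C: 1 H each → 3
  2 × C: 3 H each → 6
  1 × C: no H
  1 × O: 1 H
  Total hydrogens = 20.
Molecular formula: C11H20O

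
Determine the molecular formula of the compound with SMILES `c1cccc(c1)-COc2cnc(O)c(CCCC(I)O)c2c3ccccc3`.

C22H22INO3

Heavy atoms from the SMILES: 22 C, 1 I, 1 N, 3 O.
Implicit hydrogens by atom environment:
  11 × C (aromatic): 1 H each → 11
  6 × C (aromatic): no H
  4 × C: 2 H each → 8
  2 × O: 1 H each → 2
  1 × C: 1 H
  1 × I: no H
  1 × N (aromatic): no H
  1 × O: no H
  Total hydrogens = 22.
Molecular formula: C22H22INO3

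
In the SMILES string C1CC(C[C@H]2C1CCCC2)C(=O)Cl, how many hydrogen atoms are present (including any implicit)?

Hydrogens are implicit in SMILES; fill each atom to its normal valence:
  7 × C: 2 H each → 14
  3 × C: 1 H each → 3
  1 × C: no H
  1 × Cl: no H
  1 × O: no H
  Total hydrogens = 17.

17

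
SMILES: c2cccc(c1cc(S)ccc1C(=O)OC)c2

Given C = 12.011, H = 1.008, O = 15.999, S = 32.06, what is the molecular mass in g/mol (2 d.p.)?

Molecular formula: C14H12O2S.
M = 14×12.011 + 12×1.008 + 2×15.999 + 1×32.06 = 244.31 g/mol.

244.31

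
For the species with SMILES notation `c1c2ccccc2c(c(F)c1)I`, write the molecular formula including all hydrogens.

C10H6FI

Heavy atoms from the SMILES: 10 C, 1 F, 1 I.
Implicit hydrogens by atom environment:
  6 × C (aromatic): 1 H each → 6
  4 × C (aromatic): no H
  1 × F: no H
  1 × I: no H
  Total hydrogens = 6.
Molecular formula: C10H6FI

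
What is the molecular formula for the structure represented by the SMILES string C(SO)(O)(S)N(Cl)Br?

Heavy atoms from the SMILES: 1 Br, 1 C, 1 Cl, 1 N, 2 O, 2 S.
Implicit hydrogens by atom environment:
  2 × O: 1 H each → 2
  1 × Br: no H
  1 × C: no H
  1 × Cl: no H
  1 × N: no H
  1 × S: 1 H
  1 × S: no H
  Total hydrogens = 3.
Molecular formula: CH3BrClNO2S2

CH3BrClNO2S2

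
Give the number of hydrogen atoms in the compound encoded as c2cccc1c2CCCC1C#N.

11

Hydrogens are implicit in SMILES; fill each atom to its normal valence:
  4 × C (aromatic): 1 H each → 4
  3 × C: 2 H each → 6
  2 × C (aromatic): no H
  1 × C: 1 H
  1 × C: no H
  1 × N: no H
  Total hydrogens = 11.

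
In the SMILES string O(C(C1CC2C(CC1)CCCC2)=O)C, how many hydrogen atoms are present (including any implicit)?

20

Hydrogens are implicit in SMILES; fill each atom to its normal valence:
  7 × C: 2 H each → 14
  3 × C: 1 H each → 3
  2 × O: no H
  1 × C: 3 H
  1 × C: no H
  Total hydrogens = 20.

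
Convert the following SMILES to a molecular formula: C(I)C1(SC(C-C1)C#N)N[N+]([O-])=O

Heavy atoms from the SMILES: 6 C, 1 I, 3 N, 2 O, 1 S.
Implicit hydrogens by atom environment:
  3 × C: 2 H each → 6
  2 × C: no H
  1 × C: 1 H
  1 × I: no H
  1 × N: 1 H
  1 × N: no H
  1 × N (charge +1): no H
  1 × O: no H
  1 × O (charge -1): no H
  1 × S: no H
  Total hydrogens = 8.
Molecular formula: C6H8IN3O2S

C6H8IN3O2S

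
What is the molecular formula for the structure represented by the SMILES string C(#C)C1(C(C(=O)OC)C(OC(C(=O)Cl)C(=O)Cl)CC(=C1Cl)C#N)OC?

C15H12Cl3NO6

Heavy atoms from the SMILES: 15 C, 3 Cl, 1 N, 6 O.
Implicit hydrogens by atom environment:
  8 × C: no H
  6 × O: no H
  4 × C: 1 H each → 4
  3 × Cl: no H
  2 × C: 3 H each → 6
  1 × C: 2 H
  1 × N: no H
  Total hydrogens = 12.
Molecular formula: C15H12Cl3NO6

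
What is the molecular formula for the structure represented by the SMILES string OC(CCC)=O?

C4H8O2

Heavy atoms from the SMILES: 4 C, 2 O.
Implicit hydrogens by atom environment:
  2 × C: 2 H each → 4
  1 × C: 3 H
  1 × C: no H
  1 × O: 1 H
  1 × O: no H
  Total hydrogens = 8.
Molecular formula: C4H8O2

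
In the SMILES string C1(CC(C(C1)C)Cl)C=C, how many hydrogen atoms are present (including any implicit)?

13

Hydrogens are implicit in SMILES; fill each atom to its normal valence:
  4 × C: 1 H each → 4
  3 × C: 2 H each → 6
  1 × C: 3 H
  1 × Cl: no H
  Total hydrogens = 13.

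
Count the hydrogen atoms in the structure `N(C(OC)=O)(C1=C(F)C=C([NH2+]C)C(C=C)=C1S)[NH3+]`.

16

Hydrogens are implicit in SMILES; fill each atom to its normal valence:
  5 × C (aromatic): no H
  2 × C: 3 H each → 6
  2 × O: no H
  1 × C: 2 H
  1 × C (aromatic): 1 H
  1 × C: 1 H
  1 × C: no H
  1 × F: no H
  1 × N (charge +1): 3 H
  1 × N (charge +1): 2 H
  1 × N: no H
  1 × S: 1 H
  Total hydrogens = 16.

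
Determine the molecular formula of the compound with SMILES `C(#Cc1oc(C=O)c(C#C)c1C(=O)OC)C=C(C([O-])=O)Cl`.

Heavy atoms from the SMILES: 14 C, 1 Cl, 6 O.
Implicit hydrogens by atom environment:
  6 × C: no H
  4 × C (aromatic): no H
  4 × O: no H
  3 × C: 1 H each → 3
  1 × C: 3 H
  1 × Cl: no H
  1 × O (aromatic): no H
  1 × O (charge -1): no H
  Total hydrogens = 6.
Net charge -1.
Molecular formula: C14H6ClO6-

C14H6ClO6-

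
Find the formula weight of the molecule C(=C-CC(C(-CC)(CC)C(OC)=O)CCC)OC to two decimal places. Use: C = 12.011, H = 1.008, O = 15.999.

256.39

Molecular formula: C15H28O3.
M = 15×12.011 + 28×1.008 + 3×15.999 = 256.39 g/mol.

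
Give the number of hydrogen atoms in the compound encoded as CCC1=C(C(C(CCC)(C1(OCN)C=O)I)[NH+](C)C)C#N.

Hydrogens are implicit in SMILES; fill each atom to its normal valence:
  5 × C: no H
  4 × C: 3 H each → 12
  4 × C: 2 H each → 8
  2 × C: 1 H each → 2
  2 × O: no H
  1 × I: no H
  1 × N: 2 H
  1 × N (charge +1): 1 H
  1 × N: no H
  Total hydrogens = 25.

25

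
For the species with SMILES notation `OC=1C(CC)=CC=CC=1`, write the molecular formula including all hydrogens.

C8H10O

Heavy atoms from the SMILES: 8 C, 1 O.
Implicit hydrogens by atom environment:
  4 × C (aromatic): 1 H each → 4
  2 × C (aromatic): no H
  1 × C: 3 H
  1 × C: 2 H
  1 × O: 1 H
  Total hydrogens = 10.
Molecular formula: C8H10O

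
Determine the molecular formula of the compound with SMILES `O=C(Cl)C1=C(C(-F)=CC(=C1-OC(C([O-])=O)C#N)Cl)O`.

Heavy atoms from the SMILES: 10 C, 2 Cl, 1 F, 1 N, 5 O.
Implicit hydrogens by atom environment:
  5 × C (aromatic): no H
  3 × C: no H
  3 × O: no H
  2 × Cl: no H
  1 × C (aromatic): 1 H
  1 × C: 1 H
  1 × F: no H
  1 × N: no H
  1 × O: 1 H
  1 × O (charge -1): no H
  Total hydrogens = 3.
Net charge -1.
Molecular formula: C10H3Cl2FNO5-

C10H3Cl2FNO5-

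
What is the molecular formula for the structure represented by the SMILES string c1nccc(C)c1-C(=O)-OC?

C8H9NO2

Heavy atoms from the SMILES: 8 C, 1 N, 2 O.
Implicit hydrogens by atom environment:
  3 × C (aromatic): 1 H each → 3
  2 × C: 3 H each → 6
  2 × C (aromatic): no H
  2 × O: no H
  1 × C: no H
  1 × N (aromatic): no H
  Total hydrogens = 9.
Molecular formula: C8H9NO2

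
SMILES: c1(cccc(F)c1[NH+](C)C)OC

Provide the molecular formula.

Heavy atoms from the SMILES: 9 C, 1 F, 1 N, 1 O.
Implicit hydrogens by atom environment:
  3 × C: 3 H each → 9
  3 × C (aromatic): 1 H each → 3
  3 × C (aromatic): no H
  1 × F: no H
  1 × N (charge +1): 1 H
  1 × O: no H
  Total hydrogens = 13.
Net charge +1.
Molecular formula: C9H13FNO+

C9H13FNO+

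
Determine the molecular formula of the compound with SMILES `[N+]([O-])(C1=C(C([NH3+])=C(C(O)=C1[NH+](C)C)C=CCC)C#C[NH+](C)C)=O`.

[C16H25N4O3]3+

Heavy atoms from the SMILES: 16 C, 4 N, 3 O.
Implicit hydrogens by atom environment:
  6 × C (aromatic): no H
  5 × C: 3 H each → 15
  2 × C: 1 H each → 2
  2 × C: no H
  2 × N (charge +1): 1 H each → 2
  1 × C: 2 H
  1 × N (charge +1): 3 H
  1 × N (charge +1): no H
  1 × O: 1 H
  1 × O: no H
  1 × O (charge -1): no H
  Total hydrogens = 25.
Net charge +3.
Molecular formula: [C16H25N4O3]3+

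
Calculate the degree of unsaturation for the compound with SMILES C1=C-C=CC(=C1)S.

Molecular formula from the SMILES: C6H6S.
DoU = (2C + 2 + N − H − X)/2 = (2·6 + 2 + 0 − 6 − 0)/2 = 8/2 = 4.
(Structurally: 1 ring(s) + 3 π bond(s) = 4.)

4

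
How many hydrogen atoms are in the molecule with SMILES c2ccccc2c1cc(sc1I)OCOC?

Hydrogens are implicit in SMILES; fill each atom to its normal valence:
  6 × C (aromatic): 1 H each → 6
  4 × C (aromatic): no H
  2 × O: no H
  1 × C: 3 H
  1 × C: 2 H
  1 × I: no H
  1 × S (aromatic): no H
  Total hydrogens = 11.

11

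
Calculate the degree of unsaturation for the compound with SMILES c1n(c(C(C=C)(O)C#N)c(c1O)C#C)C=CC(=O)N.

10

Molecular formula from the SMILES: C13H11N3O3.
DoU = (2C + 2 + N − H − X)/2 = (2·13 + 2 + 3 − 11 − 0)/2 = 20/2 = 10.
(Structurally: 1 ring(s) + 9 π bond(s) = 10.)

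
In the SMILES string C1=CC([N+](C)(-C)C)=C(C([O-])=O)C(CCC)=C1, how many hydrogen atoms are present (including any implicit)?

19

Hydrogens are implicit in SMILES; fill each atom to its normal valence:
  4 × C: 3 H each → 12
  3 × C (aromatic): 1 H each → 3
  3 × C (aromatic): no H
  2 × C: 2 H each → 4
  1 × C: no H
  1 × N (charge +1): no H
  1 × O: no H
  1 × O (charge -1): no H
  Total hydrogens = 19.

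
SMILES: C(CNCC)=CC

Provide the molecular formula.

C6H13N

Heavy atoms from the SMILES: 6 C, 1 N.
Implicit hydrogens by atom environment:
  2 × C: 3 H each → 6
  2 × C: 2 H each → 4
  2 × C: 1 H each → 2
  1 × N: 1 H
  Total hydrogens = 13.
Molecular formula: C6H13N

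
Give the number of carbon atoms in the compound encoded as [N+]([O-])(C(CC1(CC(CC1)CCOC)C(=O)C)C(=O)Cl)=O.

13

The symbol for carbon appears 13 times in the SMILES. (Cl is a single chlorine, not C + l.)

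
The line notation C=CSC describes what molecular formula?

Heavy atoms from the SMILES: 3 C, 1 S.
Implicit hydrogens by atom environment:
  1 × C: 3 H
  1 × C: 2 H
  1 × C: 1 H
  1 × S: no H
  Total hydrogens = 6.
Molecular formula: C3H6S

C3H6S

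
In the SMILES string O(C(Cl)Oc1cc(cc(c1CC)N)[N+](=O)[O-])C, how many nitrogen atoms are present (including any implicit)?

The symbol for nitrogen appears 2 times in the SMILES.

2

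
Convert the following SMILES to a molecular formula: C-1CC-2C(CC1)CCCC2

Heavy atoms from the SMILES: 10 C.
Implicit hydrogens by atom environment:
  8 × C: 2 H each → 16
  2 × C: 1 H each → 2
  Total hydrogens = 18.
Molecular formula: C10H18

C10H18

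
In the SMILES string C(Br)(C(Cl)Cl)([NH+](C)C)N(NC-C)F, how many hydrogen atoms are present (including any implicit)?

Hydrogens are implicit in SMILES; fill each atom to its normal valence:
  3 × C: 3 H each → 9
  2 × Cl: no H
  1 × Br: no H
  1 × C: 2 H
  1 × C: 1 H
  1 × C: no H
  1 × F: no H
  1 × N: 1 H
  1 × N (charge +1): 1 H
  1 × N: no H
  Total hydrogens = 14.

14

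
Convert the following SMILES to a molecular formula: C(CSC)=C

Heavy atoms from the SMILES: 4 C, 1 S.
Implicit hydrogens by atom environment:
  2 × C: 2 H each → 4
  1 × C: 3 H
  1 × C: 1 H
  1 × S: no H
  Total hydrogens = 8.
Molecular formula: C4H8S

C4H8S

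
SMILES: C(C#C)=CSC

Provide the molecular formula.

C5H6S

Heavy atoms from the SMILES: 5 C, 1 S.
Implicit hydrogens by atom environment:
  3 × C: 1 H each → 3
  1 × C: 3 H
  1 × C: no H
  1 × S: no H
  Total hydrogens = 6.
Molecular formula: C5H6S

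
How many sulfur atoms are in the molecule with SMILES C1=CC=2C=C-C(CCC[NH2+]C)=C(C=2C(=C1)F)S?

The symbol for sulfur appears 1 time in the SMILES.

1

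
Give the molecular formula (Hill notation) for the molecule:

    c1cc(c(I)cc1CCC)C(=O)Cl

C10H10ClIO

Heavy atoms from the SMILES: 10 C, 1 Cl, 1 I, 1 O.
Implicit hydrogens by atom environment:
  3 × C (aromatic): 1 H each → 3
  3 × C (aromatic): no H
  2 × C: 2 H each → 4
  1 × C: 3 H
  1 × C: no H
  1 × Cl: no H
  1 × I: no H
  1 × O: no H
  Total hydrogens = 10.
Molecular formula: C10H10ClIO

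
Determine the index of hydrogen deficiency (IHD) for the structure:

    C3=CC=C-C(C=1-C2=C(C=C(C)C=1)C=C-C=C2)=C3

Molecular formula from the SMILES: C17H14.
DoU = (2C + 2 + N − H − X)/2 = (2·17 + 2 + 0 − 14 − 0)/2 = 22/2 = 11.
(Structurally: 3 ring(s) + 8 π bond(s) = 11.)

11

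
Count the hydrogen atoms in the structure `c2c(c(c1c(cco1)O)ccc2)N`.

9

Hydrogens are implicit in SMILES; fill each atom to its normal valence:
  6 × C (aromatic): 1 H each → 6
  4 × C (aromatic): no H
  1 × N: 2 H
  1 × O: 1 H
  1 × O (aromatic): no H
  Total hydrogens = 9.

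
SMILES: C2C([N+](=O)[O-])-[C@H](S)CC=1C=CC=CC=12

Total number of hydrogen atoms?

Hydrogens are implicit in SMILES; fill each atom to its normal valence:
  4 × C (aromatic): 1 H each → 4
  2 × C: 2 H each → 4
  2 × C: 1 H each → 2
  2 × C (aromatic): no H
  1 × N (charge +1): no H
  1 × O: no H
  1 × O (charge -1): no H
  1 × S: 1 H
  Total hydrogens = 11.

11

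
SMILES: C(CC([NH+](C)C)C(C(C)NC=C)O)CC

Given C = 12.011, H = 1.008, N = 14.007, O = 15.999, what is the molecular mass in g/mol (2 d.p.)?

215.36

Molecular formula: C12H27N2O+.
M = 12×12.011 + 27×1.008 + 2×14.007 + 1×15.999 = 215.36 g/mol.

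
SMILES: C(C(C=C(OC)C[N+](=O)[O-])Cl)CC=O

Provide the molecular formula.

Heavy atoms from the SMILES: 8 C, 1 Cl, 1 N, 4 O.
Implicit hydrogens by atom environment:
  3 × C: 2 H each → 6
  3 × C: 1 H each → 3
  3 × O: no H
  1 × C: 3 H
  1 × C: no H
  1 × Cl: no H
  1 × N (charge +1): no H
  1 × O (charge -1): no H
  Total hydrogens = 12.
Molecular formula: C8H12ClNO4

C8H12ClNO4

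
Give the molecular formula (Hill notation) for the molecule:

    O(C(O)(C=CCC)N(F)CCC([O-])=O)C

Heavy atoms from the SMILES: 9 C, 1 F, 1 N, 4 O.
Implicit hydrogens by atom environment:
  3 × C: 2 H each → 6
  2 × C: 3 H each → 6
  2 × C: 1 H each → 2
  2 × C: no H
  2 × O: no H
  1 × F: no H
  1 × N: no H
  1 × O: 1 H
  1 × O (charge -1): no H
  Total hydrogens = 15.
Net charge -1.
Molecular formula: C9H15FNO4-

C9H15FNO4-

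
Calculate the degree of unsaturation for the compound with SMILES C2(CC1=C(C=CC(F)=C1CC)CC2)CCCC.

5

Molecular formula from the SMILES: C16H23F.
DoU = (2C + 2 + N − H − X)/2 = (2·16 + 2 + 0 − 23 − 1)/2 = 10/2 = 5.
(Structurally: 2 ring(s) + 3 π bond(s) = 5.)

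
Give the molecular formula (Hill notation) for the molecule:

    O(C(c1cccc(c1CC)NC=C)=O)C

C12H15NO2

Heavy atoms from the SMILES: 12 C, 1 N, 2 O.
Implicit hydrogens by atom environment:
  3 × C (aromatic): 1 H each → 3
  3 × C (aromatic): no H
  2 × C: 3 H each → 6
  2 × C: 2 H each → 4
  2 × O: no H
  1 × C: 1 H
  1 × C: no H
  1 × N: 1 H
  Total hydrogens = 15.
Molecular formula: C12H15NO2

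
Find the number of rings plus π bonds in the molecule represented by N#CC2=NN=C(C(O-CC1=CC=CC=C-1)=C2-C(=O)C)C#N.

13

Molecular formula from the SMILES: C15H10N4O2.
DoU = (2C + 2 + N − H − X)/2 = (2·15 + 2 + 4 − 10 − 0)/2 = 26/2 = 13.
(Structurally: 2 ring(s) + 11 π bond(s) = 13.)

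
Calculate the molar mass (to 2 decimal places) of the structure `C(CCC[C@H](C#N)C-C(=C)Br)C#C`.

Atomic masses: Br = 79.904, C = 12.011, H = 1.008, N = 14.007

240.14

Molecular formula: C11H14BrN.
M = 1×79.904 + 11×12.011 + 14×1.008 + 1×14.007 = 240.14 g/mol.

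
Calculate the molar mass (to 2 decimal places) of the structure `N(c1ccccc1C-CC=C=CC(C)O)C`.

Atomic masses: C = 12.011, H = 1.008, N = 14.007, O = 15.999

217.31

Molecular formula: C14H19NO.
M = 14×12.011 + 19×1.008 + 1×14.007 + 1×15.999 = 217.31 g/mol.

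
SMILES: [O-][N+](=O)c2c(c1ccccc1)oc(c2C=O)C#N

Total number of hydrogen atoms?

6

Hydrogens are implicit in SMILES; fill each atom to its normal valence:
  5 × C (aromatic): 1 H each → 5
  5 × C (aromatic): no H
  2 × O: no H
  1 × C: 1 H
  1 × C: no H
  1 × N: no H
  1 × N (charge +1): no H
  1 × O (aromatic): no H
  1 × O (charge -1): no H
  Total hydrogens = 6.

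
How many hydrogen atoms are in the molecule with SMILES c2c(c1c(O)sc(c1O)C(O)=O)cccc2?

Hydrogens are implicit in SMILES; fill each atom to its normal valence:
  5 × C (aromatic): 1 H each → 5
  5 × C (aromatic): no H
  3 × O: 1 H each → 3
  1 × C: no H
  1 × O: no H
  1 × S (aromatic): no H
  Total hydrogens = 8.

8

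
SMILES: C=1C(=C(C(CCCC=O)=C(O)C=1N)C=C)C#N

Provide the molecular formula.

C13H14N2O2

Heavy atoms from the SMILES: 13 C, 2 N, 2 O.
Implicit hydrogens by atom environment:
  5 × C (aromatic): no H
  4 × C: 2 H each → 8
  2 × C: 1 H each → 2
  1 × C (aromatic): 1 H
  1 × C: no H
  1 × N: 2 H
  1 × N: no H
  1 × O: 1 H
  1 × O: no H
  Total hydrogens = 14.
Molecular formula: C13H14N2O2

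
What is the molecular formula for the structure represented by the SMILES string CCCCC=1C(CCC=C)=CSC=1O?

Heavy atoms from the SMILES: 12 C, 1 O, 1 S.
Implicit hydrogens by atom environment:
  6 × C: 2 H each → 12
  3 × C (aromatic): no H
  1 × C: 3 H
  1 × C (aromatic): 1 H
  1 × C: 1 H
  1 × O: 1 H
  1 × S (aromatic): no H
  Total hydrogens = 18.
Molecular formula: C12H18OS

C12H18OS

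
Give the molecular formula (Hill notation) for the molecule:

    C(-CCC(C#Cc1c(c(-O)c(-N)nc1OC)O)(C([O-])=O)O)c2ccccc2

C19H19N2O6-

Heavy atoms from the SMILES: 19 C, 2 N, 6 O.
Implicit hydrogens by atom environment:
  6 × C (aromatic): no H
  5 × C (aromatic): 1 H each → 5
  4 × C: no H
  3 × C: 2 H each → 6
  3 × O: 1 H each → 3
  2 × O: no H
  1 × C: 3 H
  1 × N: 2 H
  1 × N (aromatic): no H
  1 × O (charge -1): no H
  Total hydrogens = 19.
Net charge -1.
Molecular formula: C19H19N2O6-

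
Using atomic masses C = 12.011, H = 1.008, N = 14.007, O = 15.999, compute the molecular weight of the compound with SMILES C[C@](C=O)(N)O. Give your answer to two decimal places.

Molecular formula: C3H7NO2.
M = 3×12.011 + 7×1.008 + 1×14.007 + 2×15.999 = 89.09 g/mol.

89.09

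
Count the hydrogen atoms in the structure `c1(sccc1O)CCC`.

Hydrogens are implicit in SMILES; fill each atom to its normal valence:
  2 × C: 2 H each → 4
  2 × C (aromatic): 1 H each → 2
  2 × C (aromatic): no H
  1 × C: 3 H
  1 × O: 1 H
  1 × S (aromatic): no H
  Total hydrogens = 10.

10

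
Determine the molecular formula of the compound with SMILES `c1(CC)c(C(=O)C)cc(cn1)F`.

C9H10FNO

Heavy atoms from the SMILES: 9 C, 1 F, 1 N, 1 O.
Implicit hydrogens by atom environment:
  3 × C (aromatic): no H
  2 × C: 3 H each → 6
  2 × C (aromatic): 1 H each → 2
  1 × C: 2 H
  1 × C: no H
  1 × F: no H
  1 × N (aromatic): no H
  1 × O: no H
  Total hydrogens = 10.
Molecular formula: C9H10FNO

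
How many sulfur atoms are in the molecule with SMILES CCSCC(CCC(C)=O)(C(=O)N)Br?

The symbol for sulfur appears 1 time in the SMILES.

1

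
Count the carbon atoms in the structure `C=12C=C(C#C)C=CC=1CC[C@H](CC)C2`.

14

The symbol for carbon appears 14 times in the SMILES.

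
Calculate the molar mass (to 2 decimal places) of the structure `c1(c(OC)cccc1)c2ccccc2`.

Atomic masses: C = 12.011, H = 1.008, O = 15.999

Molecular formula: C13H12O.
M = 13×12.011 + 12×1.008 + 1×15.999 = 184.24 g/mol.

184.24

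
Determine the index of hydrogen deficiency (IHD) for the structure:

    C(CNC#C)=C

3

Molecular formula from the SMILES: C5H7N.
DoU = (2C + 2 + N − H − X)/2 = (2·5 + 2 + 1 − 7 − 0)/2 = 6/2 = 3.
(Structurally: 0 ring(s) + 3 π bond(s) = 3.)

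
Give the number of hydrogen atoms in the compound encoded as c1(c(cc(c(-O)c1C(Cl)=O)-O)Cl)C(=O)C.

Hydrogens are implicit in SMILES; fill each atom to its normal valence:
  5 × C (aromatic): no H
  2 × C: no H
  2 × Cl: no H
  2 × O: 1 H each → 2
  2 × O: no H
  1 × C: 3 H
  1 × C (aromatic): 1 H
  Total hydrogens = 6.

6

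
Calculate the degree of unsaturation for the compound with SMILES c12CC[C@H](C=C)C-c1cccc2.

Molecular formula from the SMILES: C12H14.
DoU = (2C + 2 + N − H − X)/2 = (2·12 + 2 + 0 − 14 − 0)/2 = 12/2 = 6.
(Structurally: 2 ring(s) + 4 π bond(s) = 6.)

6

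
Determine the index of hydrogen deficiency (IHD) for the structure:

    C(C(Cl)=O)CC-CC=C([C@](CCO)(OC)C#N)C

Molecular formula from the SMILES: C13H20ClNO3.
DoU = (2C + 2 + N − H − X)/2 = (2·13 + 2 + 1 − 20 − 1)/2 = 8/2 = 4.
(Structurally: 0 ring(s) + 4 π bond(s) = 4.)

4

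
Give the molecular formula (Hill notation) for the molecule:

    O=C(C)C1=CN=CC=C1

Heavy atoms from the SMILES: 7 C, 1 N, 1 O.
Implicit hydrogens by atom environment:
  4 × C (aromatic): 1 H each → 4
  1 × C: 3 H
  1 × C (aromatic): no H
  1 × C: no H
  1 × N (aromatic): no H
  1 × O: no H
  Total hydrogens = 7.
Molecular formula: C7H7NO

C7H7NO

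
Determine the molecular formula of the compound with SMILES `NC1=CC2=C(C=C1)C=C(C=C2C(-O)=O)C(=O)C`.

Heavy atoms from the SMILES: 13 C, 1 N, 3 O.
Implicit hydrogens by atom environment:
  5 × C (aromatic): 1 H each → 5
  5 × C (aromatic): no H
  2 × C: no H
  2 × O: no H
  1 × C: 3 H
  1 × N: 2 H
  1 × O: 1 H
  Total hydrogens = 11.
Molecular formula: C13H11NO3

C13H11NO3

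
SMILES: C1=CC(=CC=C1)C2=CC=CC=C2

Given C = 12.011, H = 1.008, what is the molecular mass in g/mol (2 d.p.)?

154.21

Molecular formula: C12H10.
M = 12×12.011 + 10×1.008 = 154.21 g/mol.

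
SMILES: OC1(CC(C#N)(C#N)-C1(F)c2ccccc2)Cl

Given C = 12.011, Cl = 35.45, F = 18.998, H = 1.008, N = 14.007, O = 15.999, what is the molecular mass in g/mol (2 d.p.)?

Molecular formula: C12H8ClFN2O.
M = 12×12.011 + 1×35.45 + 1×18.998 + 8×1.008 + 2×14.007 + 1×15.999 = 250.66 g/mol.

250.66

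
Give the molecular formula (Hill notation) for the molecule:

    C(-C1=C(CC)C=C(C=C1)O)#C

C10H10O

Heavy atoms from the SMILES: 10 C, 1 O.
Implicit hydrogens by atom environment:
  3 × C (aromatic): 1 H each → 3
  3 × C (aromatic): no H
  1 × C: 3 H
  1 × C: 2 H
  1 × C: 1 H
  1 × C: no H
  1 × O: 1 H
  Total hydrogens = 10.
Molecular formula: C10H10O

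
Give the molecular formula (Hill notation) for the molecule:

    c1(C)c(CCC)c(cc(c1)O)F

C10H13FO

Heavy atoms from the SMILES: 10 C, 1 F, 1 O.
Implicit hydrogens by atom environment:
  4 × C (aromatic): no H
  2 × C: 3 H each → 6
  2 × C: 2 H each → 4
  2 × C (aromatic): 1 H each → 2
  1 × F: no H
  1 × O: 1 H
  Total hydrogens = 13.
Molecular formula: C10H13FO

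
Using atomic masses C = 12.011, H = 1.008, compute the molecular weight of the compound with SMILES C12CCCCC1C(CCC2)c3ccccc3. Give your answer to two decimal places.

214.35

Molecular formula: C16H22.
M = 16×12.011 + 22×1.008 = 214.35 g/mol.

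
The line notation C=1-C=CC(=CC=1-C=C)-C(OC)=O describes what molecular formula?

C10H10O2

Heavy atoms from the SMILES: 10 C, 2 O.
Implicit hydrogens by atom environment:
  4 × C (aromatic): 1 H each → 4
  2 × C (aromatic): no H
  2 × O: no H
  1 × C: 3 H
  1 × C: 2 H
  1 × C: 1 H
  1 × C: no H
  Total hydrogens = 10.
Molecular formula: C10H10O2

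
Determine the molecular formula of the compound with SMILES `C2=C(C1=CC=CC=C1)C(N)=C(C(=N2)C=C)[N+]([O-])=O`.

C13H11N3O2

Heavy atoms from the SMILES: 13 C, 3 N, 2 O.
Implicit hydrogens by atom environment:
  6 × C (aromatic): 1 H each → 6
  5 × C (aromatic): no H
  1 × C: 2 H
  1 × C: 1 H
  1 × N: 2 H
  1 × N (aromatic): no H
  1 × N (charge +1): no H
  1 × O: no H
  1 × O (charge -1): no H
  Total hydrogens = 11.
Molecular formula: C13H11N3O2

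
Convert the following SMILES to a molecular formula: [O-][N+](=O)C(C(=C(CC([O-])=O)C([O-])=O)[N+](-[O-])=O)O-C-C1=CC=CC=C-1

Heavy atoms from the SMILES: 13 C, 2 N, 9 O.
Implicit hydrogens by atom environment:
  5 × C (aromatic): 1 H each → 5
  5 × O: no H
  4 × C: no H
  4 × O (charge -1): no H
  2 × C: 2 H each → 4
  2 × N (charge +1): no H
  1 × C: 1 H
  1 × C (aromatic): no H
  Total hydrogens = 10.
Net charge -2.
Molecular formula: [C13H10N2O9]2-

[C13H10N2O9]2-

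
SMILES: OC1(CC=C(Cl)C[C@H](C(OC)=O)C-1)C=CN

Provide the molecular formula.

Heavy atoms from the SMILES: 11 C, 1 Cl, 1 N, 3 O.
Implicit hydrogens by atom environment:
  4 × C: 1 H each → 4
  3 × C: 2 H each → 6
  3 × C: no H
  2 × O: no H
  1 × C: 3 H
  1 × Cl: no H
  1 × N: 2 H
  1 × O: 1 H
  Total hydrogens = 16.
Molecular formula: C11H16ClNO3

C11H16ClNO3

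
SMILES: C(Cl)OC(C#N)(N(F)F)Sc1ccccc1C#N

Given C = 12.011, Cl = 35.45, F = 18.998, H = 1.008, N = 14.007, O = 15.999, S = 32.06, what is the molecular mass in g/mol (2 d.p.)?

289.68

Molecular formula: C10H6ClF2N3OS.
M = 10×12.011 + 1×35.45 + 2×18.998 + 6×1.008 + 3×14.007 + 1×15.999 + 1×32.06 = 289.68 g/mol.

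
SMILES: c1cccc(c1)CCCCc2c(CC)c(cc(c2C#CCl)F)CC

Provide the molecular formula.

C22H24ClF

Heavy atoms from the SMILES: 22 C, 1 Cl, 1 F.
Implicit hydrogens by atom environment:
  6 × C: 2 H each → 12
  6 × C (aromatic): 1 H each → 6
  6 × C (aromatic): no H
  2 × C: 3 H each → 6
  2 × C: no H
  1 × Cl: no H
  1 × F: no H
  Total hydrogens = 24.
Molecular formula: C22H24ClF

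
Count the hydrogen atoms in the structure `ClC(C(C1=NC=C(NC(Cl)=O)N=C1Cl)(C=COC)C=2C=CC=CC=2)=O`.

Hydrogens are implicit in SMILES; fill each atom to its normal valence:
  6 × C (aromatic): 1 H each → 6
  4 × C (aromatic): no H
  3 × C: no H
  3 × Cl: no H
  3 × O: no H
  2 × C: 1 H each → 2
  2 × N (aromatic): no H
  1 × C: 3 H
  1 × N: 1 H
  Total hydrogens = 12.

12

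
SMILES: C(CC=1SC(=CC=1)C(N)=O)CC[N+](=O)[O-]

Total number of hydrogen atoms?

Hydrogens are implicit in SMILES; fill each atom to its normal valence:
  4 × C: 2 H each → 8
  2 × C (aromatic): 1 H each → 2
  2 × C (aromatic): no H
  2 × O: no H
  1 × C: no H
  1 × N: 2 H
  1 × N (charge +1): no H
  1 × O (charge -1): no H
  1 × S (aromatic): no H
  Total hydrogens = 12.

12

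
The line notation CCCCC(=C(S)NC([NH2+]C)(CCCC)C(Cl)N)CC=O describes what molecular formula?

Heavy atoms from the SMILES: 15 C, 1 Cl, 3 N, 1 O, 1 S.
Implicit hydrogens by atom environment:
  7 × C: 2 H each → 14
  3 × C: 3 H each → 9
  3 × C: no H
  2 × C: 1 H each → 2
  1 × Cl: no H
  1 × N (charge +1): 2 H
  1 × N: 2 H
  1 × N: 1 H
  1 × O: no H
  1 × S: 1 H
  Total hydrogens = 31.
Net charge +1.
Molecular formula: C15H31ClN3OS+

C15H31ClN3OS+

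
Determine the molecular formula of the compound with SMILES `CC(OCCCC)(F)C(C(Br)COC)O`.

C10H20BrFO3

Heavy atoms from the SMILES: 1 Br, 10 C, 1 F, 3 O.
Implicit hydrogens by atom environment:
  4 × C: 2 H each → 8
  3 × C: 3 H each → 9
  2 × C: 1 H each → 2
  2 × O: no H
  1 × Br: no H
  1 × C: no H
  1 × F: no H
  1 × O: 1 H
  Total hydrogens = 20.
Molecular formula: C10H20BrFO3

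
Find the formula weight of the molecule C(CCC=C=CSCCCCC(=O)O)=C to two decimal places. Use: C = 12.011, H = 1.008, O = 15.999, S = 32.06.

226.33

Molecular formula: C12H18O2S.
M = 12×12.011 + 18×1.008 + 2×15.999 + 1×32.06 = 226.33 g/mol.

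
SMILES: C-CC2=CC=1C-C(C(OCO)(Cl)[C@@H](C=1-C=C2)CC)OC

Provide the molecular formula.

C16H23ClO3

Heavy atoms from the SMILES: 16 C, 1 Cl, 3 O.
Implicit hydrogens by atom environment:
  4 × C: 2 H each → 8
  3 × C: 3 H each → 9
  3 × C (aromatic): 1 H each → 3
  3 × C (aromatic): no H
  2 × C: 1 H each → 2
  2 × O: no H
  1 × C: no H
  1 × Cl: no H
  1 × O: 1 H
  Total hydrogens = 23.
Molecular formula: C16H23ClO3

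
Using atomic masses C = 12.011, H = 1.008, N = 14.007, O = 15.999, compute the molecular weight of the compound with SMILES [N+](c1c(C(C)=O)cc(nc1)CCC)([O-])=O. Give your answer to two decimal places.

208.22

Molecular formula: C10H12N2O3.
M = 10×12.011 + 12×1.008 + 2×14.007 + 3×15.999 = 208.22 g/mol.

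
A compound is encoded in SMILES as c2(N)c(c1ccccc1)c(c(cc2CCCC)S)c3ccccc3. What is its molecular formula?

Heavy atoms from the SMILES: 22 C, 1 N, 1 S.
Implicit hydrogens by atom environment:
  11 × C (aromatic): 1 H each → 11
  7 × C (aromatic): no H
  3 × C: 2 H each → 6
  1 × C: 3 H
  1 × N: 2 H
  1 × S: 1 H
  Total hydrogens = 23.
Molecular formula: C22H23NS

C22H23NS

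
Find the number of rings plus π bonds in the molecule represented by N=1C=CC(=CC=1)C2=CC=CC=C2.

8

Molecular formula from the SMILES: C11H9N.
DoU = (2C + 2 + N − H − X)/2 = (2·11 + 2 + 1 − 9 − 0)/2 = 16/2 = 8.
(Structurally: 2 ring(s) + 6 π bond(s) = 8.)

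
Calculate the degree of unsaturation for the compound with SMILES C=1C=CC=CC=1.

Molecular formula from the SMILES: C6H6.
DoU = (2C + 2 + N − H − X)/2 = (2·6 + 2 + 0 − 6 − 0)/2 = 8/2 = 4.
(Structurally: 1 ring(s) + 3 π bond(s) = 4.)

4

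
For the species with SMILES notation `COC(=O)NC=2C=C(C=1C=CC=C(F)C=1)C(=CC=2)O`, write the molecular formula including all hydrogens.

C14H12FNO3

Heavy atoms from the SMILES: 14 C, 1 F, 1 N, 3 O.
Implicit hydrogens by atom environment:
  7 × C (aromatic): 1 H each → 7
  5 × C (aromatic): no H
  2 × O: no H
  1 × C: 3 H
  1 × C: no H
  1 × F: no H
  1 × N: 1 H
  1 × O: 1 H
  Total hydrogens = 12.
Molecular formula: C14H12FNO3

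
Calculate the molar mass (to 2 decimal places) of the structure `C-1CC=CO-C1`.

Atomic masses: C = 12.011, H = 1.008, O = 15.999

84.12

Molecular formula: C5H8O.
M = 5×12.011 + 8×1.008 + 1×15.999 = 84.12 g/mol.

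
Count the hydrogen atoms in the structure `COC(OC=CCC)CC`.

16

Hydrogens are implicit in SMILES; fill each atom to its normal valence:
  3 × C: 3 H each → 9
  3 × C: 1 H each → 3
  2 × C: 2 H each → 4
  2 × O: no H
  Total hydrogens = 16.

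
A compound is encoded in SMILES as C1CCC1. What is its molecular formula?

C4H8

Heavy atoms from the SMILES: 4 C.
Implicit hydrogens by atom environment:
  4 × C: 2 H each → 8
  Total hydrogens = 8.
Molecular formula: C4H8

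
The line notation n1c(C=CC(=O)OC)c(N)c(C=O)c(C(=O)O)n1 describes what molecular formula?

C10H9N3O5

Heavy atoms from the SMILES: 10 C, 3 N, 5 O.
Implicit hydrogens by atom environment:
  4 × C (aromatic): no H
  4 × O: no H
  3 × C: 1 H each → 3
  2 × C: no H
  2 × N (aromatic): no H
  1 × C: 3 H
  1 × N: 2 H
  1 × O: 1 H
  Total hydrogens = 9.
Molecular formula: C10H9N3O5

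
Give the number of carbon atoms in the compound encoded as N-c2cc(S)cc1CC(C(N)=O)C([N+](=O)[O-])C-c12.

The symbol for carbon appears 11 times in the SMILES. Lowercase c denotes aromatic carbon and counts toward C.

11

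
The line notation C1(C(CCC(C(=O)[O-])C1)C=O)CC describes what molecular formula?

Heavy atoms from the SMILES: 10 C, 3 O.
Implicit hydrogens by atom environment:
  4 × C: 2 H each → 8
  4 × C: 1 H each → 4
  2 × O: no H
  1 × C: 3 H
  1 × C: no H
  1 × O (charge -1): no H
  Total hydrogens = 15.
Net charge -1.
Molecular formula: C10H15O3-

C10H15O3-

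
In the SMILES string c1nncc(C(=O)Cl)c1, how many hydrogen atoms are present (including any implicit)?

3

Hydrogens are implicit in SMILES; fill each atom to its normal valence:
  3 × C (aromatic): 1 H each → 3
  2 × N (aromatic): no H
  1 × C (aromatic): no H
  1 × C: no H
  1 × Cl: no H
  1 × O: no H
  Total hydrogens = 3.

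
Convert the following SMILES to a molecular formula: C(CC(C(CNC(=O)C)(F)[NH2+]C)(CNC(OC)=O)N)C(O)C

Heavy atoms from the SMILES: 13 C, 1 F, 4 N, 4 O.
Implicit hydrogens by atom environment:
  4 × C: 3 H each → 12
  4 × C: 2 H each → 8
  4 × C: no H
  3 × O: no H
  2 × N: 1 H each → 2
  1 × C: 1 H
  1 × F: no H
  1 × N: 2 H
  1 × N (charge +1): 2 H
  1 × O: 1 H
  Total hydrogens = 28.
Net charge +1.
Molecular formula: C13H28FN4O4+

C13H28FN4O4+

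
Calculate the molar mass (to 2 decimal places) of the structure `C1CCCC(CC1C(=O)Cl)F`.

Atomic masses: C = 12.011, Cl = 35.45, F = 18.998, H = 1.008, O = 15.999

Molecular formula: C8H12ClFO.
M = 8×12.011 + 1×35.45 + 1×18.998 + 12×1.008 + 1×15.999 = 178.63 g/mol.

178.63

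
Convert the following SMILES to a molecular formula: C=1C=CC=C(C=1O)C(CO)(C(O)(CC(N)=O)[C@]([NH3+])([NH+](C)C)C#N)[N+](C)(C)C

[C18H32N5O4]3+

Heavy atoms from the SMILES: 18 C, 5 N, 4 O.
Implicit hydrogens by atom environment:
  5 × C: 3 H each → 15
  5 × C: no H
  4 × C (aromatic): 1 H each → 4
  3 × O: 1 H each → 3
  2 × C: 2 H each → 4
  2 × C (aromatic): no H
  1 × N (charge +1): 3 H
  1 × N: 2 H
  1 × N (charge +1): 1 H
  1 × N: no H
  1 × N (charge +1): no H
  1 × O: no H
  Total hydrogens = 32.
Net charge +3.
Molecular formula: [C18H32N5O4]3+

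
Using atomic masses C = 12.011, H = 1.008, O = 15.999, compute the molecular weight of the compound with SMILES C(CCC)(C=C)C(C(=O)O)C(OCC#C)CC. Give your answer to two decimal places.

238.33

Molecular formula: C14H22O3.
M = 14×12.011 + 22×1.008 + 3×15.999 = 238.33 g/mol.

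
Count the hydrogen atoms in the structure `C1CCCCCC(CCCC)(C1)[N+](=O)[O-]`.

Hydrogens are implicit in SMILES; fill each atom to its normal valence:
  10 × C: 2 H each → 20
  1 × C: 3 H
  1 × C: no H
  1 × N (charge +1): no H
  1 × O: no H
  1 × O (charge -1): no H
  Total hydrogens = 23.

23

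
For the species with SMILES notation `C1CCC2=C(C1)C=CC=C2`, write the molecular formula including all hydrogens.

C10H12

Heavy atoms from the SMILES: 10 C.
Implicit hydrogens by atom environment:
  4 × C: 2 H each → 8
  4 × C (aromatic): 1 H each → 4
  2 × C (aromatic): no H
  Total hydrogens = 12.
Molecular formula: C10H12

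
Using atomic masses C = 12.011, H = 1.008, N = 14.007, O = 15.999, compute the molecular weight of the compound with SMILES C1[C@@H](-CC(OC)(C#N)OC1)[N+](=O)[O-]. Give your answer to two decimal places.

Molecular formula: C7H10N2O4.
M = 7×12.011 + 10×1.008 + 2×14.007 + 4×15.999 = 186.17 g/mol.

186.17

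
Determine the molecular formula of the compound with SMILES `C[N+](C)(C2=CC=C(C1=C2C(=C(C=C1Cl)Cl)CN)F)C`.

C14H16Cl2FN2+

Heavy atoms from the SMILES: 14 C, 2 Cl, 1 F, 2 N.
Implicit hydrogens by atom environment:
  7 × C (aromatic): no H
  3 × C: 3 H each → 9
  3 × C (aromatic): 1 H each → 3
  2 × Cl: no H
  1 × C: 2 H
  1 × F: no H
  1 × N: 2 H
  1 × N (charge +1): no H
  Total hydrogens = 16.
Net charge +1.
Molecular formula: C14H16Cl2FN2+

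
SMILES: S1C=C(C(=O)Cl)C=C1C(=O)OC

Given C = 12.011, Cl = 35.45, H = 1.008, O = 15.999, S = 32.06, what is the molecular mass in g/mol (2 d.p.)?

204.62

Molecular formula: C7H5ClO3S.
M = 7×12.011 + 1×35.45 + 5×1.008 + 3×15.999 + 1×32.06 = 204.62 g/mol.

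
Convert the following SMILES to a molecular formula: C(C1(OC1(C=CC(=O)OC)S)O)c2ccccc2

C13H14O4S

Heavy atoms from the SMILES: 13 C, 4 O, 1 S.
Implicit hydrogens by atom environment:
  5 × C (aromatic): 1 H each → 5
  3 × C: no H
  3 × O: no H
  2 × C: 1 H each → 2
  1 × C: 3 H
  1 × C: 2 H
  1 × C (aromatic): no H
  1 × O: 1 H
  1 × S: 1 H
  Total hydrogens = 14.
Molecular formula: C13H14O4S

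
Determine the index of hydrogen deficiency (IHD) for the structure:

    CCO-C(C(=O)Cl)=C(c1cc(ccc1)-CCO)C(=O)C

Molecular formula from the SMILES: C15H17ClO4.
DoU = (2C + 2 + N − H − X)/2 = (2·15 + 2 + 0 − 17 − 1)/2 = 14/2 = 7.
(Structurally: 1 ring(s) + 6 π bond(s) = 7.)

7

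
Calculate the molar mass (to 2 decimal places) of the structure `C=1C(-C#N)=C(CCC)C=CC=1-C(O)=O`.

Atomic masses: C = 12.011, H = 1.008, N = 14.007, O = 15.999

189.21

Molecular formula: C11H11NO2.
M = 11×12.011 + 11×1.008 + 1×14.007 + 2×15.999 = 189.21 g/mol.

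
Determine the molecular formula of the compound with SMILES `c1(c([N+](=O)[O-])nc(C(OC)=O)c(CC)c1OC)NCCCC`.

C14H21N3O5

Heavy atoms from the SMILES: 14 C, 3 N, 5 O.
Implicit hydrogens by atom environment:
  5 × C (aromatic): no H
  4 × C: 3 H each → 12
  4 × C: 2 H each → 8
  4 × O: no H
  1 × C: no H
  1 × N: 1 H
  1 × N (aromatic): no H
  1 × N (charge +1): no H
  1 × O (charge -1): no H
  Total hydrogens = 21.
Molecular formula: C14H21N3O5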